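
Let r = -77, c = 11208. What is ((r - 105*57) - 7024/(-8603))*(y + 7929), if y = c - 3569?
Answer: -115969061088/1229 ≈ -9.4360e+7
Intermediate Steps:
y = 7639 (y = 11208 - 3569 = 7639)
((r - 105*57) - 7024/(-8603))*(y + 7929) = ((-77 - 105*57) - 7024/(-8603))*(7639 + 7929) = ((-77 - 5985) - 7024*(-1/8603))*15568 = (-6062 + 7024/8603)*15568 = -52144362/8603*15568 = -115969061088/1229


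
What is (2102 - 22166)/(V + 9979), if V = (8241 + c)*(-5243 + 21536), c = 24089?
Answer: -1056/27724351 ≈ -3.8089e-5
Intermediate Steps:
V = 526752690 (V = (8241 + 24089)*(-5243 + 21536) = 32330*16293 = 526752690)
(2102 - 22166)/(V + 9979) = (2102 - 22166)/(526752690 + 9979) = -20064/526762669 = -20064*1/526762669 = -1056/27724351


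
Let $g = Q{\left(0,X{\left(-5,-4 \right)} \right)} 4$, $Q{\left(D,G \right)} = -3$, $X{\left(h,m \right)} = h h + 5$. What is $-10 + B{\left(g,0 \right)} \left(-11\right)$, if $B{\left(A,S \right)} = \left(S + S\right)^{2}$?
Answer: $-10$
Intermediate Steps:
$X{\left(h,m \right)} = 5 + h^{2}$ ($X{\left(h,m \right)} = h^{2} + 5 = 5 + h^{2}$)
$g = -12$ ($g = \left(-3\right) 4 = -12$)
$B{\left(A,S \right)} = 4 S^{2}$ ($B{\left(A,S \right)} = \left(2 S\right)^{2} = 4 S^{2}$)
$-10 + B{\left(g,0 \right)} \left(-11\right) = -10 + 4 \cdot 0^{2} \left(-11\right) = -10 + 4 \cdot 0 \left(-11\right) = -10 + 0 \left(-11\right) = -10 + 0 = -10$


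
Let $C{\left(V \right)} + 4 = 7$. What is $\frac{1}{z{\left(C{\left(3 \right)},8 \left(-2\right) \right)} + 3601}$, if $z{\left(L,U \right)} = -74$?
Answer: $\frac{1}{3527} \approx 0.00028353$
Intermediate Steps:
$C{\left(V \right)} = 3$ ($C{\left(V \right)} = -4 + 7 = 3$)
$\frac{1}{z{\left(C{\left(3 \right)},8 \left(-2\right) \right)} + 3601} = \frac{1}{-74 + 3601} = \frac{1}{3527}$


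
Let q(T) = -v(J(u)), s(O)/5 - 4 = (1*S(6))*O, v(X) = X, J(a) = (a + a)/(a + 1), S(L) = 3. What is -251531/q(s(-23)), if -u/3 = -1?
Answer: 503062/3 ≈ 1.6769e+5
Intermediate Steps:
u = 3 (u = -3*(-1) = 3)
J(a) = 2*a/(1 + a) (J(a) = (2*a)/(1 + a) = 2*a/(1 + a))
s(O) = 20 + 15*O (s(O) = 20 + 5*((1*3)*O) = 20 + 5*(3*O) = 20 + 15*O)
q(T) = -3/2 (q(T) = -2*3/(1 + 3) = -2*3/4 = -1*3/2 = -3/2)
-251531/q(s(-23)) = -251531/(-3/2) = -251531*(-⅔) = 503062/3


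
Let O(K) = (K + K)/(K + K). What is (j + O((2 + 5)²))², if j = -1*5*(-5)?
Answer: 676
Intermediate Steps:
O(K) = 1 (O(K) = (2*K)/((2*K)) = (2*K)*(1/(2*K)) = 1)
j = 25 (j = -5*(-5) = 25)
(j + O((2 + 5)²))² = (25 + 1)² = 26² = 676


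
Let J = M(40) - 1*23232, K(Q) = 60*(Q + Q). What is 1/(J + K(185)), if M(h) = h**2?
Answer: 1/568 ≈ 0.0017606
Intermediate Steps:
K(Q) = 120*Q (K(Q) = 60*(2*Q) = 120*Q)
J = -21632 (J = 40**2 - 1*23232 = 1600 - 23232 = -21632)
1/(J + K(185)) = 1/(-21632 + 120*185) = 1/(-21632 + 22200) = 1/568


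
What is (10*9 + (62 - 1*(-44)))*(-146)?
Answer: -28616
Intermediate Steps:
(10*9 + (62 - 1*(-44)))*(-146) = (90 + (62 + 44))*(-146) = (90 + 106)*(-146) = 196*(-146) = -28616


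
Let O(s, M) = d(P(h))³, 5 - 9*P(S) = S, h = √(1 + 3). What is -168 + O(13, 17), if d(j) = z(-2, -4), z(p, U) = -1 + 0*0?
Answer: -169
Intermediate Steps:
h = 2 (h = √4 = 2)
z(p, U) = -1 (z(p, U) = -1 + 0 = -1)
P(S) = 5/9 - S/9
d(j) = -1
O(s, M) = -1 (O(s, M) = (-1)³ = -1)
-168 + O(13, 17) = -168 - 1 = -169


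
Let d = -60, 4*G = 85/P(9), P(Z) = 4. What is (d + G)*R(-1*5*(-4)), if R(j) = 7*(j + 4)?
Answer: -18375/2 ≈ -9187.5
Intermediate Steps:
R(j) = 28 + 7*j (R(j) = 7*(4 + j) = 28 + 7*j)
G = 85/16 (G = (85/4)/4 = (85*(¼))/4 = (¼)*(85/4) = 85/16 ≈ 5.3125)
(d + G)*R(-1*5*(-4)) = (-60 + 85/16)*(28 + 7*(-1*5*(-4))) = -875*(28 + 7*(-5*(-4)))/16 = -875*(28 + 7*20)/16 = -875*(28 + 140)/16 = -875/16*168 = -18375/2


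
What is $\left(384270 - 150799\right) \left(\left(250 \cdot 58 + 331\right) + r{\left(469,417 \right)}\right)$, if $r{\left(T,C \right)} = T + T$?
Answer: $3681604199$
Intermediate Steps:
$r{\left(T,C \right)} = 2 T$
$\left(384270 - 150799\right) \left(\left(250 \cdot 58 + 331\right) + r{\left(469,417 \right)}\right) = \left(384270 - 150799\right) \left(\left(250 \cdot 58 + 331\right) + 2 \cdot 469\right) = 233471 \left(\left(14500 + 331\right) + 938\right) = 233471 \left(14831 + 938\right) = 233471 \cdot 15769 = 3681604199$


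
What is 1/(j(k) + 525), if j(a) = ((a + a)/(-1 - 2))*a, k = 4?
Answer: 3/1543 ≈ 0.0019443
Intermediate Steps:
j(a) = -2*a²/3 (j(a) = ((2*a)/(-3))*a = ((2*a)*(-⅓))*a = (-2*a/3)*a = -2*a²/3)
1/(j(k) + 525) = 1/(-⅔*4² + 525) = 1/(-⅔*16 + 525) = 1/(-32/3 + 525) = 1/(1543/3) = 3/1543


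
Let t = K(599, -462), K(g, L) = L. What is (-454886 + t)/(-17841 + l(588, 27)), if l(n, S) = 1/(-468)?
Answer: 213102864/8349589 ≈ 25.523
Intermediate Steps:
t = -462
l(n, S) = -1/468
(-454886 + t)/(-17841 + l(588, 27)) = (-454886 - 462)/(-17841 - 1/468) = -455348/(-8349589/468) = -455348*(-468/8349589) = 213102864/8349589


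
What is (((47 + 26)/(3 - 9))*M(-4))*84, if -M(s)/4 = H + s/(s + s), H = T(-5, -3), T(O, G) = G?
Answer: -10220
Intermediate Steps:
H = -3
M(s) = 10 (M(s) = -4*(-3 + s/(s + s)) = -4*(-3 + s/((2*s))) = -4*(-3 + (1/(2*s))*s) = -4*(-3 + 1/2) = -4*(-5/2) = 10)
(((47 + 26)/(3 - 9))*M(-4))*84 = (((47 + 26)/(3 - 9))*10)*84 = ((73/(-6))*10)*84 = ((73*(-1/6))*10)*84 = -73/6*10*84 = -365/3*84 = -10220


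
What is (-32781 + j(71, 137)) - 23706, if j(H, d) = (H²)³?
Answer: 128100227434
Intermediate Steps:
j(H, d) = H⁶
(-32781 + j(71, 137)) - 23706 = (-32781 + 71⁶) - 23706 = (-32781 + 128100283921) - 23706 = 128100251140 - 23706 = 128100227434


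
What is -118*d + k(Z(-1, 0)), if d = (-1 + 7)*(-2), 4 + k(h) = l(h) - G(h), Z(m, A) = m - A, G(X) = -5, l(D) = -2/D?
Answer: 1419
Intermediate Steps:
k(h) = 1 - 2/h (k(h) = -4 + (-2/h - 1*(-5)) = -4 + (-2/h + 5) = -4 + (5 - 2/h) = 1 - 2/h)
d = -12 (d = 6*(-2) = -12)
-118*d + k(Z(-1, 0)) = -118*(-12) + (-2 + (-1 - 1*0))/(-1 - 1*0) = 1416 + (-2 + (-1 + 0))/(-1 + 0) = 1416 + (-2 - 1)/(-1) = 1416 - 1*(-3) = 1416 + 3 = 1419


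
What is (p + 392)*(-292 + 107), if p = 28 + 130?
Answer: -101750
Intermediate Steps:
p = 158
(p + 392)*(-292 + 107) = (158 + 392)*(-292 + 107) = 550*(-185) = -101750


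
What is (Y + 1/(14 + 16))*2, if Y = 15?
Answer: 451/15 ≈ 30.067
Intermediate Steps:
(Y + 1/(14 + 16))*2 = (15 + 1/(14 + 16))*2 = (15 + 1/30)*2 = (451/30)*2 = 451/15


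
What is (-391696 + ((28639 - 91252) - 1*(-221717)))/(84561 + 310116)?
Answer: -232592/394677 ≈ -0.58932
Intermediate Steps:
(-391696 + ((28639 - 91252) - 1*(-221717)))/(84561 + 310116) = (-391696 + (-62613 + 221717))/394677 = (-391696 + 159104)*(1/394677) = -232592*1/394677 = -232592/394677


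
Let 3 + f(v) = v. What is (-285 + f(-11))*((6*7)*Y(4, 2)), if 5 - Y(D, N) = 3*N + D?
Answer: 62790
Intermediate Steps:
f(v) = -3 + v
Y(D, N) = 5 - D - 3*N (Y(D, N) = 5 - (3*N + D) = 5 - (D + 3*N) = 5 + (-D - 3*N) = 5 - D - 3*N)
(-285 + f(-11))*((6*7)*Y(4, 2)) = (-285 + (-3 - 11))*((6*7)*(5 - 1*4 - 3*2)) = (-285 - 14)*(42*(5 - 4 - 6)) = -12558*(-5) = -299*(-210) = 62790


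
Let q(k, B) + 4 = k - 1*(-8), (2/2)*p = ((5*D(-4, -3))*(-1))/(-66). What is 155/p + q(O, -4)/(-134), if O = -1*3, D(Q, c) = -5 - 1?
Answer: -45695/134 ≈ -341.01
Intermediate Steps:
D(Q, c) = -6
O = -3
p = -5/11 (p = ((5*(-6))*(-1))/(-66) = -30*(-1)*(-1/66) = 30*(-1/66) = -5/11 ≈ -0.45455)
q(k, B) = 4 + k (q(k, B) = -4 + (k - 1*(-8)) = -4 + (k + 8) = -4 + (8 + k) = 4 + k)
155/p + q(O, -4)/(-134) = 155/(-5/11) + (4 - 3)/(-134) = 155*(-11/5) + 1*(-1/134) = -341 - 1/134 = -45695/134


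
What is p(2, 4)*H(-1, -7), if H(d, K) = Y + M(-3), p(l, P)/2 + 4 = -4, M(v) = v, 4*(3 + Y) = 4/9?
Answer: 848/9 ≈ 94.222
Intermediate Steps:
Y = -26/9 (Y = -3 + (4/9)/4 = -3 + (4*(⅑))/4 = -3 + (¼)*(4/9) = -3 + ⅑ = -26/9 ≈ -2.8889)
p(l, P) = -16 (p(l, P) = -8 + 2*(-4) = -8 - 8 = -16)
H(d, K) = -53/9 (H(d, K) = -26/9 - 3 = -53/9)
p(2, 4)*H(-1, -7) = -16*(-53/9) = 848/9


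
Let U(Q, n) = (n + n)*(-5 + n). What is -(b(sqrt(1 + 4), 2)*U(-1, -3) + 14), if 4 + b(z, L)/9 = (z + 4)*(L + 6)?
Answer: -12110 - 3456*sqrt(5) ≈ -19838.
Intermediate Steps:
U(Q, n) = 2*n*(-5 + n) (U(Q, n) = (2*n)*(-5 + n) = 2*n*(-5 + n))
b(z, L) = -36 + 9*(4 + z)*(6 + L) (b(z, L) = -36 + 9*((z + 4)*(L + 6)) = -36 + 9*((4 + z)*(6 + L)) = -36 + 9*(4 + z)*(6 + L))
-(b(sqrt(1 + 4), 2)*U(-1, -3) + 14) = -((180 + 36*2 + 54*sqrt(1 + 4) + 9*2*sqrt(1 + 4))*(2*(-3)*(-5 - 3)) + 14) = -((180 + 72 + 54*sqrt(5) + 9*2*sqrt(5))*(2*(-3)*(-8)) + 14) = -((180 + 72 + 54*sqrt(5) + 18*sqrt(5))*48 + 14) = -((252 + 72*sqrt(5))*48 + 14) = -((12096 + 3456*sqrt(5)) + 14) = -(12110 + 3456*sqrt(5)) = -12110 - 3456*sqrt(5)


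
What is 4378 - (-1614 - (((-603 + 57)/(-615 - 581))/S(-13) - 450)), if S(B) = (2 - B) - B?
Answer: 1019731/184 ≈ 5542.0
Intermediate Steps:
S(B) = 2 - 2*B
4378 - (-1614 - (((-603 + 57)/(-615 - 581))/S(-13) - 450)) = 4378 - (-1614 - (((-603 + 57)/(-615 - 581))/(2 - 2*(-13)) - 450)) = 4378 - (-1614 - ((-546/(-1196))/(2 + 26) - 450)) = 4378 - (-1614 - (-546*(-1/1196)/28 - 450)) = 4378 - (-1614 - ((21/46)*(1/28) - 450)) = 4378 - (-1614 - (3/184 - 450)) = 4378 - (-1614 - 1*(-82797/184)) = 4378 - (-1614 + 82797/184) = 4378 - 1*(-214179/184) = 4378 + 214179/184 = 1019731/184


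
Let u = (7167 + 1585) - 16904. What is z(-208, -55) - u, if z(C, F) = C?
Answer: 7944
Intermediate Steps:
u = -8152 (u = 8752 - 16904 = -8152)
z(-208, -55) - u = -208 - 1*(-8152) = -208 + 8152 = 7944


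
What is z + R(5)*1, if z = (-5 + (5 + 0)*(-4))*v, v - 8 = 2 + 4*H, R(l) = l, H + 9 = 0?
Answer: 655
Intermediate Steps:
H = -9 (H = -9 + 0 = -9)
v = -26 (v = 8 + (2 + 4*(-9)) = 8 + (2 - 36) = 8 - 34 = -26)
z = 650 (z = (-5 + (5 + 0)*(-4))*(-26) = (-5 + 5*(-4))*(-26) = (-5 - 20)*(-26) = -25*(-26) = 650)
z + R(5)*1 = 650 + 5*1 = 650 + 5 = 655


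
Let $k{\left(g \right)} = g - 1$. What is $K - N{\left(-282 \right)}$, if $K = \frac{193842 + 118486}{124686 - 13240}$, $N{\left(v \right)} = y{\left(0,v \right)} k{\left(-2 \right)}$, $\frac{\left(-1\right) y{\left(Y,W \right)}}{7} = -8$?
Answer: $\frac{9517628}{55723} \approx 170.8$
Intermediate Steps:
$k{\left(g \right)} = -1 + g$ ($k{\left(g \right)} = g - 1 = -1 + g$)
$y{\left(Y,W \right)} = 56$ ($y{\left(Y,W \right)} = \left(-7\right) \left(-8\right) = 56$)
$N{\left(v \right)} = -168$ ($N{\left(v \right)} = 56 \left(-1 - 2\right) = 56 \left(-3\right) = -168$)
$K = \frac{156164}{55723}$ ($K = \frac{312328}{111446} = 312328 \cdot \frac{1}{111446} = \frac{156164}{55723} \approx 2.8025$)
$K - N{\left(-282 \right)} = \frac{156164}{55723} - -168 = \frac{156164}{55723} + 168 = \frac{9517628}{55723}$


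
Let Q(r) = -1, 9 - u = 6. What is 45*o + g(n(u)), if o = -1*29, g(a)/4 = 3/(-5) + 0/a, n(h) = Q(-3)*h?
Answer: -6537/5 ≈ -1307.4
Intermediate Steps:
u = 3 (u = 9 - 1*6 = 9 - 6 = 3)
n(h) = -h
g(a) = -12/5 (g(a) = 4*(3/(-5) + 0/a) = 4*(3*(-⅕) + 0) = 4*(-⅗ + 0) = 4*(-⅗) = -12/5)
o = -29
45*o + g(n(u)) = 45*(-29) - 12/5 = -1305 - 12/5 = -6537/5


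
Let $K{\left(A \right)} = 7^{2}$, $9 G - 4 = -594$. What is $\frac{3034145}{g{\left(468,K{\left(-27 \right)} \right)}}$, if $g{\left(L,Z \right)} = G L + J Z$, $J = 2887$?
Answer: $\frac{3034145}{110783} \approx 27.388$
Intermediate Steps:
$G = - \frac{590}{9}$ ($G = \frac{4}{9} + \frac{1}{9} \left(-594\right) = \frac{4}{9} - 66 = - \frac{590}{9} \approx -65.556$)
$K{\left(A \right)} = 49$
$g{\left(L,Z \right)} = 2887 Z - \frac{590 L}{9}$ ($g{\left(L,Z \right)} = - \frac{590 L}{9} + 2887 Z = 2887 Z - \frac{590 L}{9}$)
$\frac{3034145}{g{\left(468,K{\left(-27 \right)} \right)}} = \frac{3034145}{2887 \cdot 49 - 30680} = \frac{3034145}{141463 - 30680} = \frac{3034145}{110783}$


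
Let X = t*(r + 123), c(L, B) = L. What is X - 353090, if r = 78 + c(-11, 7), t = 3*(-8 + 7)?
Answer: -353660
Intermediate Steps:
t = -3 (t = 3*(-1) = -3)
r = 67 (r = 78 - 11 = 67)
X = -570 (X = -3*(67 + 123) = -3*190 = -570)
X - 353090 = -570 - 353090 = -353660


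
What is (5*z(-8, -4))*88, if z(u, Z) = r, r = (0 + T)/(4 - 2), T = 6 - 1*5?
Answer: 220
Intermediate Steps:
T = 1 (T = 6 - 5 = 1)
r = 1/2 (r = (0 + 1)/(4 - 2) = 1/2 ≈ 0.50000)
z(u, Z) = 1/2
(5*z(-8, -4))*88 = (5*(1/2))*88 = (5/2)*88 = 220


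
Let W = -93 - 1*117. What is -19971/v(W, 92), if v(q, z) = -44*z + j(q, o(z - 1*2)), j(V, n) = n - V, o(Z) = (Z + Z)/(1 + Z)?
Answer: 1817361/349078 ≈ 5.2062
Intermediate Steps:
o(Z) = 2*Z/(1 + Z) (o(Z) = (2*Z)/(1 + Z) = 2*Z/(1 + Z))
W = -210 (W = -93 - 117 = -210)
v(q, z) = -q - 44*z + 2*(-2 + z)/(-1 + z) (v(q, z) = -44*z + (2*(z - 1*2)/(1 + (z - 1*2)) - q) = -44*z + (2*(z - 2)/(1 + (z - 2)) - q) = -44*z + (2*(-2 + z)/(1 + (-2 + z)) - q) = -44*z + (2*(-2 + z)/(-1 + z) - q) = -44*z + (-q + 2*(-2 + z)/(-1 + z)) = -q - 44*z + 2*(-2 + z)/(-1 + z))
-19971/v(W, 92) = -19971*(-1 + 92)/(-4 + 2*92 - (-1 + 92)*(-210 + 44*92)) = -19971*91/(-4 + 184 - 1*91*(-210 + 4048)) = -19971*91/(-4 + 184 - 1*91*3838) = -19971*91/(-4 + 184 - 349258) = -19971/((1/91)*(-349078)) = -19971/(-349078/91) = -19971*(-91/349078) = 1817361/349078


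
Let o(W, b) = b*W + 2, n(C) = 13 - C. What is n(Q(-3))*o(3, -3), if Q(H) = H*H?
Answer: -28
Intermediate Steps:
Q(H) = H²
o(W, b) = 2 + W*b (o(W, b) = W*b + 2 = 2 + W*b)
n(Q(-3))*o(3, -3) = (13 - 1*(-3)²)*(2 + 3*(-3)) = (13 - 1*9)*(2 - 9) = (13 - 9)*(-7) = 4*(-7) = -28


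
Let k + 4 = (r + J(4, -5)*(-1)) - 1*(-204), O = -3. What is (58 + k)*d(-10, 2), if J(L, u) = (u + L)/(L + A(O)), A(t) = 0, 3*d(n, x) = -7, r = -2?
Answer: -7175/12 ≈ -597.92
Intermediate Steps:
d(n, x) = -7/3 (d(n, x) = (1/3)*(-7) = -7/3)
J(L, u) = (L + u)/L (J(L, u) = (u + L)/(L + 0) = (L + u)/L)
k = 793/4 (k = -4 + ((-2 + ((4 - 5)/4)*(-1)) - 1*(-204)) = -4 + ((-2 + ((1/4)*(-1))*(-1)) + 204) = -4 + ((-2 - 1/4*(-1)) + 204) = -4 + ((-2 + 1/4) + 204) = -4 + (-7/4 + 204) = -4 + 809/4 = 793/4 ≈ 198.25)
(58 + k)*d(-10, 2) = (58 + 793/4)*(-7/3) = (1025/4)*(-7/3) = -7175/12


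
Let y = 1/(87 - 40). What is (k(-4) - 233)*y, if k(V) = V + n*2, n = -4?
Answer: -245/47 ≈ -5.2128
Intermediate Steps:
k(V) = -8 + V (k(V) = V - 4*2 = V - 8 = -8 + V)
y = 1/47 ≈ 0.021277
(k(-4) - 233)*y = ((-8 - 4) - 233)*(1/47) = (-12 - 233)*(1/47) = -245*1/47 = -245/47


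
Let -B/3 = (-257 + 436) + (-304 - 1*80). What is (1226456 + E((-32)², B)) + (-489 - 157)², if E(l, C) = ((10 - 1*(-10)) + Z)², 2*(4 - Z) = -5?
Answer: 6577897/4 ≈ 1.6445e+6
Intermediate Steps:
Z = 13/2 (Z = 4 - ½*(-5) = 4 + 5/2 = 13/2 ≈ 6.5000)
B = 615 (B = -3*((-257 + 436) + (-304 - 1*80)) = -3*(179 + (-304 - 80)) = -3*(179 - 384) = -3*(-205) = 615)
E(l, C) = 2809/4 (E(l, C) = ((10 - 1*(-10)) + 13/2)² = ((10 + 10) + 13/2)² = (20 + 13/2)² = (53/2)² = 2809/4)
(1226456 + E((-32)², B)) + (-489 - 157)² = (1226456 + 2809/4) + (-489 - 157)² = 4908633/4 + (-646)² = 4908633/4 + 417316 = 6577897/4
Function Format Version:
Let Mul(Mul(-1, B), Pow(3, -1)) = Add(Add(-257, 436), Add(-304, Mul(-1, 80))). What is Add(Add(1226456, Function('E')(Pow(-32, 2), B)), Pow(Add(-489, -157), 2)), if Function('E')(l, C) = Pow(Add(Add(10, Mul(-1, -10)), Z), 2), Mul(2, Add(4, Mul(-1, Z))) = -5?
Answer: Rational(6577897, 4) ≈ 1.6445e+6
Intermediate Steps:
Z = Rational(13, 2) (Z = Add(4, Mul(Rational(-1, 2), -5)) = Add(4, Rational(5, 2)) = Rational(13, 2) ≈ 6.5000)
B = 615 (B = Mul(-3, Add(Add(-257, 436), Add(-304, Mul(-1, 80)))) = Mul(-3, Add(179, Add(-304, -80))) = Mul(-3, Add(179, -384)) = Mul(-3, -205) = 615)
Function('E')(l, C) = Rational(2809, 4) (Function('E')(l, C) = Pow(Add(Add(10, Mul(-1, -10)), Rational(13, 2)), 2) = Pow(Add(Add(10, 10), Rational(13, 2)), 2) = Pow(Add(20, Rational(13, 2)), 2) = Pow(Rational(53, 2), 2) = Rational(2809, 4))
Add(Add(1226456, Function('E')(Pow(-32, 2), B)), Pow(Add(-489, -157), 2)) = Add(Add(1226456, Rational(2809, 4)), Pow(Add(-489, -157), 2)) = Add(Rational(4908633, 4), Pow(-646, 2)) = Add(Rational(4908633, 4), 417316) = Rational(6577897, 4)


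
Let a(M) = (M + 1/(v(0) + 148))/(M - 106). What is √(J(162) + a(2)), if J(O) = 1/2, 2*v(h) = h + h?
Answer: 7*√145262/3848 ≈ 0.69333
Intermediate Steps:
v(h) = h (v(h) = (h + h)/2 = (2*h)/2 = h)
J(O) = ½
a(M) = (1/148 + M)/(-106 + M) (a(M) = (M + 1/(0 + 148))/(M - 106) = (M + 1/148)/(-106 + M) = (1/148 + M)/(-106 + M))
√(J(162) + a(2)) = √(½ + (1/148 + 2)/(-106 + 2)) = √(½ + (297/148)/(-104)) = √(½ - 1/104*297/148) = √(½ - 297/15392) = √(7399/15392) = 7*√145262/3848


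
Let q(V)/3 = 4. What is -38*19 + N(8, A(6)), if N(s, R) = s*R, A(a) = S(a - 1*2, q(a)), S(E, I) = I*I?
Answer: 430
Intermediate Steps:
q(V) = 12 (q(V) = 3*4 = 12)
S(E, I) = I²
A(a) = 144 (A(a) = 12² = 144)
N(s, R) = R*s
-38*19 + N(8, A(6)) = -38*19 + 144*8 = -722 + 1152 = 430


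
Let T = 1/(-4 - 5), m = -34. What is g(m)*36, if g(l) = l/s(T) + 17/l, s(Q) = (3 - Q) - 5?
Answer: 630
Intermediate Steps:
T = -⅑ (T = 1/(-9) = -⅑ ≈ -0.11111)
s(Q) = -2 - Q
g(l) = 17/l - 9*l/17 (g(l) = l/(-2 - 1*(-⅑)) + 17/l = l/(-2 + ⅑) + 17/l = l/(-17/9) + 17/l = l*(-9/17) + 17/l = -9*l/17 + 17/l = 17/l - 9*l/17)
g(m)*36 = (17/(-34) - 9/17*(-34))*36 = (17*(-1/34) + 18)*36 = (-½ + 18)*36 = (35/2)*36 = 630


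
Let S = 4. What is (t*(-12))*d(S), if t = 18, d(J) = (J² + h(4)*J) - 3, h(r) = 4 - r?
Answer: -2808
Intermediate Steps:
d(J) = -3 + J² (d(J) = (J² + (4 - 1*4)*J) - 3 = (J² + (4 - 4)*J) - 3 = (J² + 0*J) - 3 = (J² + 0) - 3 = J² - 3 = -3 + J²)
(t*(-12))*d(S) = (18*(-12))*(-3 + 4²) = -216*(-3 + 16) = -216*13 = -2808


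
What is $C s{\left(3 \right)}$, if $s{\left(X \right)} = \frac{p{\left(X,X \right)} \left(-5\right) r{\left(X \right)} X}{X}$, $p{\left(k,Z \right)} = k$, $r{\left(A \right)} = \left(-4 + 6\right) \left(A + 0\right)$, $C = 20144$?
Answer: $-1812960$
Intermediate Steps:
$r{\left(A \right)} = 2 A$
$s{\left(X \right)} = - 10 X^{2}$ ($s{\left(X \right)} = \frac{X \left(-5\right) 2 X X}{X} = \frac{- 5 X 2 X^{2}}{X} = \frac{\left(-10\right) X^{3}}{X} = - 10 X^{2}$)
$C s{\left(3 \right)} = 20144 \left(- 10 \cdot 3^{2}\right) = 20144 \left(\left(-10\right) 9\right) = 20144 \left(-90\right) = -1812960$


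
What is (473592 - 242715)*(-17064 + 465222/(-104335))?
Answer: -411154456889574/104335 ≈ -3.9407e+9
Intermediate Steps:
(473592 - 242715)*(-17064 + 465222/(-104335)) = 230877*(-17064 + 465222*(-1/104335)) = 230877*(-17064 - 465222/104335) = 230877*(-1780837662/104335) = -411154456889574/104335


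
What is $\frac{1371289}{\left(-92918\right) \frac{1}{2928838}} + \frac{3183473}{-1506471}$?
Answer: $- \frac{3025207331758746968}{69989136189} \approx -4.3224 \cdot 10^{7}$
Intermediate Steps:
$\frac{1371289}{\left(-92918\right) \frac{1}{2928838}} + \frac{3183473}{-1506471} = \frac{1371289}{\left(-92918\right) \frac{1}{2928838}} + 3183473 \left(- \frac{1}{1506471}\right) = \frac{1371289}{- \frac{46459}{1464419}} - \frac{3183473}{1506471} = 1371289 \left(- \frac{1464419}{46459}\right) - \frac{3183473}{1506471} = - \frac{2008141666091}{46459} - \frac{3183473}{1506471} = - \frac{3025207331758746968}{69989136189}$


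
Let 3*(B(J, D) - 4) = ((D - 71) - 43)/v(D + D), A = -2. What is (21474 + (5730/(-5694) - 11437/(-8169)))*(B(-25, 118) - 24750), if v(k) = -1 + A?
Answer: -37077576360076816/69771429 ≈ -5.3142e+8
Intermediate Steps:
v(k) = -3 (v(k) = -1 - 2 = -3)
B(J, D) = 50/3 - D/9 (B(J, D) = 4 + (((D - 71) - 43)/(-3))/3 = 4 + (((-71 + D) - 43)*(-⅓))/3 = 4 + ((-114 + D)*(-⅓))/3 = 4 + (38 - D/3)/3 = 4 + (38/3 - D/9) = 50/3 - D/9)
(21474 + (5730/(-5694) - 11437/(-8169)))*(B(-25, 118) - 24750) = (21474 + (5730/(-5694) - 11437/(-8169)))*((50/3 - ⅑*118) - 24750) = (21474 + (5730*(-1/5694) - 11437*(-1/8169)))*((50/3 - 118/9) - 24750) = (21474 + (-955/949 + 11437/8169))*(32/9 - 24750) = (21474 + 3052318/7752381)*(-222718/9) = (166477681912/7752381)*(-222718/9) = -37077576360076816/69771429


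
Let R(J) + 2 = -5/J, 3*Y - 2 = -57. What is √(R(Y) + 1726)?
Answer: √208637/11 ≈ 41.524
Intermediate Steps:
Y = -55/3 (Y = ⅔ + (⅓)*(-57) = ⅔ - 19 = -55/3 ≈ -18.333)
R(J) = -2 - 5/J
√(R(Y) + 1726) = √((-2 - 5/(-55/3)) + 1726) = √((-2 - 5*(-3/55)) + 1726) = √((-2 + 3/11) + 1726) = √(-19/11 + 1726) = √(18967/11) = √208637/11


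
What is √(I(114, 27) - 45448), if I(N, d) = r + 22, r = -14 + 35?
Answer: 3*I*√5045 ≈ 213.08*I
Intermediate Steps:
r = 21
I(N, d) = 43 (I(N, d) = 21 + 22 = 43)
√(I(114, 27) - 45448) = √(43 - 45448) = √(-45405) = 3*I*√5045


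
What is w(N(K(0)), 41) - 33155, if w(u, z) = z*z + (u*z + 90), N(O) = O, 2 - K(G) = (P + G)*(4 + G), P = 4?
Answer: -31958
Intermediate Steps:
K(G) = 2 - (4 + G)**2 (K(G) = 2 - (4 + G)*(4 + G) = 2 - (4 + G)**2)
w(u, z) = 90 + z**2 + u*z (w(u, z) = z**2 + (90 + u*z) = 90 + z**2 + u*z)
w(N(K(0)), 41) - 33155 = (90 + 41**2 + (-14 - 1*0**2 - 8*0)*41) - 33155 = (90 + 1681 + (-14 - 1*0 + 0)*41) - 33155 = (90 + 1681 + (-14 + 0 + 0)*41) - 33155 = (90 + 1681 - 14*41) - 33155 = (90 + 1681 - 574) - 33155 = 1197 - 33155 = -31958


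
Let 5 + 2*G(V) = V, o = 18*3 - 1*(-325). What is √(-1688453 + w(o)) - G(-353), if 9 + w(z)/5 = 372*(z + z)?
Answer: 179 + I*√278618 ≈ 179.0 + 527.84*I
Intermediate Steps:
o = 379 (o = 54 + 325 = 379)
G(V) = -5/2 + V/2
w(z) = -45 + 3720*z (w(z) = -45 + 5*(372*(z + z)) = -45 + 5*(372*(2*z)) = -45 + 5*(744*z) = -45 + 3720*z)
√(-1688453 + w(o)) - G(-353) = √(-1688453 + (-45 + 3720*379)) - (-5/2 + (½)*(-353)) = √(-1688453 + (-45 + 1409880)) - (-5/2 - 353/2) = √(-1688453 + 1409835) - 1*(-179) = √(-278618) + 179 = I*√278618 + 179 = 179 + I*√278618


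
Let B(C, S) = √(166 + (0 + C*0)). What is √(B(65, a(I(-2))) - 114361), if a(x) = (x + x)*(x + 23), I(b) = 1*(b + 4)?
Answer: √(-114361 + √166) ≈ 338.15*I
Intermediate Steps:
I(b) = 4 + b (I(b) = 1*(4 + b) = 4 + b)
a(x) = 2*x*(23 + x) (a(x) = (2*x)*(23 + x) = 2*x*(23 + x))
B(C, S) = √166 (B(C, S) = √(166 + (0 + 0)) = √(166 + 0) = √166)
√(B(65, a(I(-2))) - 114361) = √(√166 - 114361) = √(-114361 + √166)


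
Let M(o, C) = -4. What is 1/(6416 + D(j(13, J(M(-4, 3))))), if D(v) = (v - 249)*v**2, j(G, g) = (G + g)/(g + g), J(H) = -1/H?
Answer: -8/1198677 ≈ -6.6740e-6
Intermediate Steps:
j(G, g) = (G + g)/(2*g) (j(G, g) = (G + g)/((2*g)) = (G + g)*(1/(2*g)) = (G + g)/(2*g))
D(v) = v**2*(-249 + v) (D(v) = (-249 + v)*v**2 = v**2*(-249 + v))
1/(6416 + D(j(13, J(M(-4, 3))))) = 1/(6416 + ((13 - 1/(-4))/(2*((-1/(-4)))))**2*(-249 + (13 - 1/(-4))/(2*((-1/(-4)))))) = 1/(6416 + ((13 - 1*(-1/4))/(2*((-1*(-1/4)))))**2*(-249 + (13 - 1*(-1/4))/(2*((-1*(-1/4)))))) = 1/(6416 + ((13 + 1/4)/(2*(1/4)))**2*(-249 + (13 + 1/4)/(2*(1/4)))) = 1/(6416 + ((1/2)*4*(53/4))**2*(-249 + (1/2)*4*(53/4))) = 1/(6416 + (53/2)**2*(-249 + 53/2)) = 1/(6416 + (2809/4)*(-445/2)) = 1/(6416 - 1250005/8) = 1/(-1198677/8) = -8/1198677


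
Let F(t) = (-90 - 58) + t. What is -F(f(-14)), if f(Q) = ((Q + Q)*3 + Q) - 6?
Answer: 252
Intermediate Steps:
f(Q) = -6 + 7*Q (f(Q) = ((2*Q)*3 + Q) - 6 = (6*Q + Q) - 6 = 7*Q - 6 = -6 + 7*Q)
F(t) = -148 + t
-F(f(-14)) = -(-148 + (-6 + 7*(-14))) = -(-148 + (-6 - 98)) = -(-148 - 104) = -1*(-252) = 252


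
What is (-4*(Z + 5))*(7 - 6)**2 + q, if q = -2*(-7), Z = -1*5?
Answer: 14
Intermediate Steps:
Z = -5
q = 14
(-4*(Z + 5))*(7 - 6)**2 + q = (-4*(-5 + 5))*(7 - 6)**2 + 14 = -4*0*1**2 + 14 = 0*1 + 14 = 0 + 14 = 14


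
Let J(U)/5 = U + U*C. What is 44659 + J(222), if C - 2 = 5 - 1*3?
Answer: 50209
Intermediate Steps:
C = 4 (C = 2 + (5 - 1*3) = 2 + (5 - 3) = 2 + 2 = 4)
J(U) = 25*U (J(U) = 5*(U + U*4) = 5*(U + 4*U) = 5*(5*U) = 25*U)
44659 + J(222) = 44659 + 25*222 = 44659 + 5550 = 50209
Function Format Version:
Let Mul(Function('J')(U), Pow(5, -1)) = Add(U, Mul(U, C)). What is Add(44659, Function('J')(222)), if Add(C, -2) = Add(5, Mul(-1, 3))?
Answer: 50209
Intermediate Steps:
C = 4 (C = Add(2, Add(5, Mul(-1, 3))) = Add(2, Add(5, -3)) = Add(2, 2) = 4)
Function('J')(U) = Mul(25, U) (Function('J')(U) = Mul(5, Add(U, Mul(U, 4))) = Mul(5, Add(U, Mul(4, U))) = Mul(5, Mul(5, U)) = Mul(25, U))
Add(44659, Function('J')(222)) = Add(44659, Mul(25, 222)) = Add(44659, 5550) = 50209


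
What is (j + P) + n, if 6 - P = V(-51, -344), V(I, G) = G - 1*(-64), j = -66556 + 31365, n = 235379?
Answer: 200474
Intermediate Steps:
j = -35191
V(I, G) = 64 + G (V(I, G) = G + 64 = 64 + G)
P = 286 (P = 6 - (64 - 344) = 6 - 1*(-280) = 6 + 280 = 286)
(j + P) + n = (-35191 + 286) + 235379 = -34905 + 235379 = 200474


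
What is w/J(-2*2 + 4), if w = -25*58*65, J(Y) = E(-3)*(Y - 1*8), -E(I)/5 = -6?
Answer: 9425/24 ≈ 392.71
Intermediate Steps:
E(I) = 30 (E(I) = -5*(-6) = 30)
J(Y) = -240 + 30*Y (J(Y) = 30*(Y - 1*8) = 30*(Y - 8) = 30*(-8 + Y) = -240 + 30*Y)
w = -94250 (w = -1450*65 = -94250)
w/J(-2*2 + 4) = -94250/(-240 + 30*(-2*2 + 4)) = -94250/(-240 + 30*(-4 + 4)) = -94250/(-240 + 30*0) = -94250/(-240 + 0) = -94250/(-240) = -94250*(-1/240) = 9425/24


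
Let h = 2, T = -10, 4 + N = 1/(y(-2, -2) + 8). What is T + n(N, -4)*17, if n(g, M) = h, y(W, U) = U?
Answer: 24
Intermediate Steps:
N = -23/6 (N = -4 + 1/(-2 + 8) = -4 + 1/6 = -4 + ⅙ = -23/6 ≈ -3.8333)
n(g, M) = 2
T + n(N, -4)*17 = -10 + 2*17 = -10 + 34 = 24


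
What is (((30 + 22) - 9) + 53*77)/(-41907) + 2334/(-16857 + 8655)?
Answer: -21939331/57286869 ≈ -0.38297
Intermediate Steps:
(((30 + 22) - 9) + 53*77)/(-41907) + 2334/(-16857 + 8655) = ((52 - 9) + 4081)*(-1/41907) + 2334/(-8202) = (43 + 4081)*(-1/41907) + 2334*(-1/8202) = 4124*(-1/41907) - 389/1367 = -4124/41907 - 389/1367 = -21939331/57286869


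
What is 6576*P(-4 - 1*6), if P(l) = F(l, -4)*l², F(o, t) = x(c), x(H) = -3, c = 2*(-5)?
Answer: -1972800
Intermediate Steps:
c = -10
F(o, t) = -3
P(l) = -3*l²
6576*P(-4 - 1*6) = 6576*(-3*(-4 - 1*6)²) = 6576*(-3*(-4 - 6)²) = 6576*(-3*(-10)²) = 6576*(-3*100) = 6576*(-300) = -1972800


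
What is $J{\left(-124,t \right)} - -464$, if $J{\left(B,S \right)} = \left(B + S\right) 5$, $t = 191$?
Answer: $799$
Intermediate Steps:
$J{\left(B,S \right)} = 5 B + 5 S$
$J{\left(-124,t \right)} - -464 = \left(5 \left(-124\right) + 5 \cdot 191\right) - -464 = \left(-620 + 955\right) + 464 = 335 + 464 = 799$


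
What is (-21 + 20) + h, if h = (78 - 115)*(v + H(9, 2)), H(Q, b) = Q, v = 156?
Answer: -6106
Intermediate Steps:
h = -6105 (h = (78 - 115)*(156 + 9) = -37*165 = -6105)
(-21 + 20) + h = (-21 + 20) - 6105 = -1 - 6105 = -6106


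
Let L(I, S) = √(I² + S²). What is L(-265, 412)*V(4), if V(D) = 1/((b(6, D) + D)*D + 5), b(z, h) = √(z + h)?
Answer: -4*√2399690/281 + 21*√239969/281 ≈ 14.558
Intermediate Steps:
b(z, h) = √(h + z)
V(D) = 1/(5 + D*(D + √(6 + D))) (V(D) = 1/((√(D + 6) + D)*D + 5) = 1/((√(6 + D) + D)*D + 5) = 1/((D + √(6 + D))*D + 5) = 1/(D*(D + √(6 + D)) + 5) = 1/(5 + D*(D + √(6 + D))))
L(-265, 412)*V(4) = √((-265)² + 412²)/(5 + 4² + 4*√(6 + 4)) = √(70225 + 169744)/(5 + 16 + 4*√10) = √239969/(21 + 4*√10)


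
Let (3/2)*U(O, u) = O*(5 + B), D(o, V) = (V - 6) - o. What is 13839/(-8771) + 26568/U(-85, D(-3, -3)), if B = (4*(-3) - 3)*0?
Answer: -50774781/532525 ≈ -95.347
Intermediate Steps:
B = 0 (B = (-12 - 3)*0 = -15*0 = 0)
D(o, V) = -6 + V - o (D(o, V) = (-6 + V) - o = -6 + V - o)
U(O, u) = 10*O/3 (U(O, u) = 2*(O*(5 + 0))/3 = 2*(O*5)/3 = 2*(5*O)/3 = 10*O/3)
13839/(-8771) + 26568/U(-85, D(-3, -3)) = 13839/(-8771) + 26568/(((10/3)*(-85))) = 13839*(-1/8771) + 26568/(-850/3) = -1977/1253 + 26568*(-3/850) = -1977/1253 - 39852/425 = -50774781/532525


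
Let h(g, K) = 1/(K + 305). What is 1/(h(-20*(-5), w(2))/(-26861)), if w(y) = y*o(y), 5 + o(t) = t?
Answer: -8031439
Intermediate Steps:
o(t) = -5 + t
w(y) = y*(-5 + y)
h(g, K) = 1/(305 + K)
1/(h(-20*(-5), w(2))/(-26861)) = 1/(1/((305 + 2*(-5 + 2))*(-26861))) = 1/(-1/26861/(305 + 2*(-3))) = 1/(-1/26861/(305 - 6)) = 1/(-1/26861/299) = 1/((1/299)*(-1/26861)) = 1/(-1/8031439) = -8031439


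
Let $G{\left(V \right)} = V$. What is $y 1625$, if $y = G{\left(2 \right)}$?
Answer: $3250$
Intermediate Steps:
$y = 2$
$y 1625 = 2 \cdot 1625 = 3250$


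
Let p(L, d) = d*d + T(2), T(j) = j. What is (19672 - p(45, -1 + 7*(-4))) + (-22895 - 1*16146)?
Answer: -20212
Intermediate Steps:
p(L, d) = 2 + d² (p(L, d) = d*d + 2 = d² + 2 = 2 + d²)
(19672 - p(45, -1 + 7*(-4))) + (-22895 - 1*16146) = (19672 - (2 + (-1 + 7*(-4))²)) + (-22895 - 1*16146) = (19672 - (2 + (-1 - 28)²)) + (-22895 - 16146) = (19672 - (2 + (-29)²)) - 39041 = (19672 - (2 + 841)) - 39041 = (19672 - 1*843) - 39041 = (19672 - 843) - 39041 = 18829 - 39041 = -20212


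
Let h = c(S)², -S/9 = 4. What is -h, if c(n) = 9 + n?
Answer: -729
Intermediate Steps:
S = -36 (S = -9*4 = -36)
h = 729 (h = (9 - 36)² = (-27)² = 729)
-h = -1*729 = -729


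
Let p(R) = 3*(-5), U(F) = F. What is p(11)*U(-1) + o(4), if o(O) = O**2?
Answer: 31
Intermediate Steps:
p(R) = -15
p(11)*U(-1) + o(4) = -15*(-1) + 4**2 = 15 + 16 = 31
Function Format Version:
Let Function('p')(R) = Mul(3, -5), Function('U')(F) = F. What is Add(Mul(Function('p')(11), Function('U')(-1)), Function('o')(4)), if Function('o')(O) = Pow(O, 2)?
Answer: 31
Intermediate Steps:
Function('p')(R) = -15
Add(Mul(Function('p')(11), Function('U')(-1)), Function('o')(4)) = Add(Mul(-15, -1), Pow(4, 2)) = Add(15, 16) = 31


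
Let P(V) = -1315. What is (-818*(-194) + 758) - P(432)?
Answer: 160765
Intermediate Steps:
(-818*(-194) + 758) - P(432) = (-818*(-194) + 758) - 1*(-1315) = (158692 + 758) + 1315 = 159450 + 1315 = 160765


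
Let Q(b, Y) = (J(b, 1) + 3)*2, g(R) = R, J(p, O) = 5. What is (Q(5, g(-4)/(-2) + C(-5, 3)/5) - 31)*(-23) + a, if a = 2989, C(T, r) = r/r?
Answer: 3334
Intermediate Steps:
C(T, r) = 1
Q(b, Y) = 16 (Q(b, Y) = (5 + 3)*2 = 8*2 = 16)
(Q(5, g(-4)/(-2) + C(-5, 3)/5) - 31)*(-23) + a = (16 - 31)*(-23) + 2989 = -15*(-23) + 2989 = 345 + 2989 = 3334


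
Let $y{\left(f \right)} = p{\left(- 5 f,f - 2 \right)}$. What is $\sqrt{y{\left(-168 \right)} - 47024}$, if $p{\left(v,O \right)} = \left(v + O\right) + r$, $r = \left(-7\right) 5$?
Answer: $47 i \sqrt{21} \approx 215.38 i$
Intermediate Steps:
$r = -35$
$p{\left(v,O \right)} = -35 + O + v$ ($p{\left(v,O \right)} = \left(v + O\right) - 35 = \left(O + v\right) - 35 = -35 + O + v$)
$y{\left(f \right)} = -37 - 4 f$ ($y{\left(f \right)} = -35 + \left(f - 2\right) - 5 f = -35 + \left(-2 + f\right) - 5 f = -37 - 4 f$)
$\sqrt{y{\left(-168 \right)} - 47024} = \sqrt{\left(-37 - -672\right) - 47024} = \sqrt{\left(-37 + 672\right) - 47024} = \sqrt{635 - 47024} = \sqrt{-46389} = 47 i \sqrt{21}$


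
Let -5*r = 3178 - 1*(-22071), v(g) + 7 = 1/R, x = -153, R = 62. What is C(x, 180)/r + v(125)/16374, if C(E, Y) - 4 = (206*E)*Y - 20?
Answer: 28797096127823/25632481812 ≈ 1123.5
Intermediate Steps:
C(E, Y) = -16 + 206*E*Y (C(E, Y) = 4 + ((206*E)*Y - 20) = 4 + (206*E*Y - 20) = 4 + (-20 + 206*E*Y) = -16 + 206*E*Y)
v(g) = -433/62 (v(g) = -7 + 1/62 = -433/62)
r = -25249/5 (r = -(3178 - 1*(-22071))/5 = -(3178 + 22071)/5 = -1/5*25249 = -25249/5 ≈ -5049.8)
C(x, 180)/r + v(125)/16374 = (-16 + 206*(-153)*180)/(-25249/5) - 433/62/16374 = (-16 - 5673240)*(-5/25249) - 433/62*1/16374 = -5673256*(-5/25249) - 433/1015188 = 28366280/25249 - 433/1015188 = 28797096127823/25632481812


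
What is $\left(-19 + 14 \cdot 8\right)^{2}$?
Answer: $8649$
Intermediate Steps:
$\left(-19 + 14 \cdot 8\right)^{2} = \left(-19 + 112\right)^{2} = 93^{2} = 8649$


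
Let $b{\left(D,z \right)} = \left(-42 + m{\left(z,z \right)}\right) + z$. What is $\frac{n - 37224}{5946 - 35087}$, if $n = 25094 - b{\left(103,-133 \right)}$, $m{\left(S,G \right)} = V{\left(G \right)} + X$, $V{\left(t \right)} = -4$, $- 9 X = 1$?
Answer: $\frac{107558}{262269} \approx 0.41011$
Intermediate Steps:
$X = - \frac{1}{9}$ ($X = \left(- \frac{1}{9}\right) 1 = - \frac{1}{9} \approx -0.11111$)
$m{\left(S,G \right)} = - \frac{37}{9}$ ($m{\left(S,G \right)} = -4 - \frac{1}{9} = - \frac{37}{9}$)
$b{\left(D,z \right)} = - \frac{415}{9} + z$ ($b{\left(D,z \right)} = \left(-42 - \frac{37}{9}\right) + z = - \frac{415}{9} + z$)
$n = \frac{227458}{9}$ ($n = 25094 - \left(- \frac{415}{9} - 133\right) = 25094 - - \frac{1612}{9} = 25094 + \frac{1612}{9} = \frac{227458}{9} \approx 25273.0$)
$\frac{n - 37224}{5946 - 35087} = \frac{\frac{227458}{9} - 37224}{5946 - 35087} = - \frac{107558}{9 \left(-29141\right)} = \left(- \frac{107558}{9}\right) \left(- \frac{1}{29141}\right) = \frac{107558}{262269}$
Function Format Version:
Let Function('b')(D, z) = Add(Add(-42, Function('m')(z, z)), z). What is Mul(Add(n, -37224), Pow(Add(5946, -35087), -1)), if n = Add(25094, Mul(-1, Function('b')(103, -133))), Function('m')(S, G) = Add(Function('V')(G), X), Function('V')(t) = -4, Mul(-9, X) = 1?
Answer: Rational(107558, 262269) ≈ 0.41011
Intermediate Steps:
X = Rational(-1, 9) (X = Mul(Rational(-1, 9), 1) = Rational(-1, 9) ≈ -0.11111)
Function('m')(S, G) = Rational(-37, 9) (Function('m')(S, G) = Add(-4, Rational(-1, 9)) = Rational(-37, 9))
Function('b')(D, z) = Add(Rational(-415, 9), z) (Function('b')(D, z) = Add(Add(-42, Rational(-37, 9)), z) = Add(Rational(-415, 9), z))
n = Rational(227458, 9) (n = Add(25094, Mul(-1, Add(Rational(-415, 9), -133))) = Add(25094, Mul(-1, Rational(-1612, 9))) = Add(25094, Rational(1612, 9)) = Rational(227458, 9) ≈ 25273.)
Mul(Add(n, -37224), Pow(Add(5946, -35087), -1)) = Mul(Add(Rational(227458, 9), -37224), Pow(Add(5946, -35087), -1)) = Mul(Rational(-107558, 9), Pow(-29141, -1)) = Mul(Rational(-107558, 9), Rational(-1, 29141)) = Rational(107558, 262269)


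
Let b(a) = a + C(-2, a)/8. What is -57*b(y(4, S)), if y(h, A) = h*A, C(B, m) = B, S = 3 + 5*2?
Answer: -11799/4 ≈ -2949.8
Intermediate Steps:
S = 13 (S = 3 + 10 = 13)
y(h, A) = A*h
b(a) = -¼ + a (b(a) = a - 2/8 = a - 2*⅛ = a - ¼ = -¼ + a)
-57*b(y(4, S)) = -57*(-¼ + 13*4) = -57*(-¼ + 52) = -57*207/4 = -11799/4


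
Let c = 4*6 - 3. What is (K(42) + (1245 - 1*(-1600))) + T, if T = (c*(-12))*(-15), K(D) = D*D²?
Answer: 80713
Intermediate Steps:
c = 21 (c = 24 - 3 = 21)
K(D) = D³
T = 3780 (T = (21*(-12))*(-15) = -252*(-15) = 3780)
(K(42) + (1245 - 1*(-1600))) + T = (42³ + (1245 - 1*(-1600))) + 3780 = (74088 + (1245 + 1600)) + 3780 = (74088 + 2845) + 3780 = 76933 + 3780 = 80713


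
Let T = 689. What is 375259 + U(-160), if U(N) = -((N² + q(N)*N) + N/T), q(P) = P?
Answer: 223276811/689 ≈ 3.2406e+5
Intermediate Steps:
U(N) = -2*N² - N/689 (U(N) = -((N² + N*N) + N/689) = -((N² + N²) + N*(1/689)) = -(2*N² + N/689) = -2*N² - N/689)
375259 + U(-160) = 375259 + (1/689)*(-160)*(-1 - 1378*(-160)) = 375259 + (1/689)*(-160)*(-1 + 220480) = 375259 + (1/689)*(-160)*220479 = 375259 - 35276640/689 = 223276811/689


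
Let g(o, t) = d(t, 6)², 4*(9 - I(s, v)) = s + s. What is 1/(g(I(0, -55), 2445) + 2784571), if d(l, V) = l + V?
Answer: 1/8791972 ≈ 1.1374e-7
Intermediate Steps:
d(l, V) = V + l
I(s, v) = 9 - s/2 (I(s, v) = 9 - (s + s)/4 = 9 - s/2)
g(o, t) = (6 + t)²
1/(g(I(0, -55), 2445) + 2784571) = 1/((6 + 2445)² + 2784571) = 1/(2451² + 2784571) = 1/(6007401 + 2784571) = 1/8791972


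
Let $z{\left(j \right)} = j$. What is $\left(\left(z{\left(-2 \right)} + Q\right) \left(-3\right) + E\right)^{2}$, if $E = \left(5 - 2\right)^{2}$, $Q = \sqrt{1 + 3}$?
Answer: $81$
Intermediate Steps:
$Q = 2$ ($Q = \sqrt{4} = 2$)
$E = 9$ ($E = 3^{2} = 9$)
$\left(\left(z{\left(-2 \right)} + Q\right) \left(-3\right) + E\right)^{2} = \left(\left(-2 + 2\right) \left(-3\right) + 9\right)^{2} = \left(0 \left(-3\right) + 9\right)^{2} = \left(0 + 9\right)^{2} = 9^{2} = 81$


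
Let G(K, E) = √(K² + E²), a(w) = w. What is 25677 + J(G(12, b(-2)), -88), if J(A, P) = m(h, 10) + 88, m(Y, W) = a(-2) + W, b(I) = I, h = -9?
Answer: 25773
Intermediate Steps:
m(Y, W) = -2 + W
G(K, E) = √(E² + K²)
J(A, P) = 96 (J(A, P) = (-2 + 10) + 88 = 8 + 88 = 96)
25677 + J(G(12, b(-2)), -88) = 25677 + 96 = 25773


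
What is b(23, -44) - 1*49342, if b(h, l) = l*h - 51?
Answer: -50405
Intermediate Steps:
b(h, l) = -51 + h*l (b(h, l) = h*l - 51 = -51 + h*l)
b(23, -44) - 1*49342 = (-51 + 23*(-44)) - 1*49342 = (-51 - 1012) - 49342 = -1063 - 49342 = -50405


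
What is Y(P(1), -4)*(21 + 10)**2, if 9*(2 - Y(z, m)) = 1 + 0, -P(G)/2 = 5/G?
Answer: 16337/9 ≈ 1815.2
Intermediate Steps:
P(G) = -10/G
Y(z, m) = 17/9 (Y(z, m) = 2 - (1 + 0)/9 = 2 - 1/9*1 = 2 - 1/9 = 17/9)
Y(P(1), -4)*(21 + 10)**2 = 17*(21 + 10)**2/9 = (17/9)*31**2 = (17/9)*961 = 16337/9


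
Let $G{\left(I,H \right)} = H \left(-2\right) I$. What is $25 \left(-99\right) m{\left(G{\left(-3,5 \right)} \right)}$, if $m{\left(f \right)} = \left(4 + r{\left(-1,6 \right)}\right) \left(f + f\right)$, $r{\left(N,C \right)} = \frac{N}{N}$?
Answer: $-742500$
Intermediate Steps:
$r{\left(N,C \right)} = 1$
$G{\left(I,H \right)} = - 2 H I$
$m{\left(f \right)} = 10 f$ ($m{\left(f \right)} = \left(4 + 1\right) \left(f + f\right) = 5 \cdot 2 f = 10 f$)
$25 \left(-99\right) m{\left(G{\left(-3,5 \right)} \right)} = 25 \left(-99\right) 10 \left(\left(-2\right) 5 \left(-3\right)\right) = - 2475 \cdot 10 \cdot 30 = \left(-2475\right) 300 = -742500$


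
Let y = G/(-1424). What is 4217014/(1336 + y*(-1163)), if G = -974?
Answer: 3002513968/384851 ≈ 7801.8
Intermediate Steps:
y = 487/712 (y = -974/(-1424) = -974*(-1/1424) = 487/712 ≈ 0.68399)
4217014/(1336 + y*(-1163)) = 4217014/(1336 + (487/712)*(-1163)) = 4217014/(1336 - 566381/712) = 4217014/(384851/712) = 4217014*(712/384851) = 3002513968/384851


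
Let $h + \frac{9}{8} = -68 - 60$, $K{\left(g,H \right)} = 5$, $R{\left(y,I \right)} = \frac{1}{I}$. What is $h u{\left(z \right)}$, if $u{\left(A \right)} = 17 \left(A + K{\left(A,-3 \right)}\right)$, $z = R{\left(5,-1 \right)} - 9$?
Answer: $\frac{87805}{8} \approx 10976.0$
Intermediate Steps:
$z = -10$ ($z = \frac{1}{-1} - 9 = -1 - 9 = -10$)
$h = - \frac{1033}{8}$ ($h = - \frac{9}{8} - 128 = - \frac{1033}{8} \approx -129.13$)
$u{\left(A \right)} = 85 + 17 A$ ($u{\left(A \right)} = 17 \left(A + 5\right) = 17 \left(5 + A\right) = 85 + 17 A$)
$h u{\left(z \right)} = - \frac{1033 \left(85 + 17 \left(-10\right)\right)}{8} = - \frac{1033 \left(85 - 170\right)}{8} = \left(- \frac{1033}{8}\right) \left(-85\right) = \frac{87805}{8}$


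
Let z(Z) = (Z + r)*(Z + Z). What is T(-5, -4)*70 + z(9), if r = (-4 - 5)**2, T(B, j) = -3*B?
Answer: 2670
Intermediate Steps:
r = 81 (r = (-9)**2 = 81)
z(Z) = 2*Z*(81 + Z) (z(Z) = (Z + 81)*(Z + Z) = (81 + Z)*(2*Z) = 2*Z*(81 + Z))
T(-5, -4)*70 + z(9) = -3*(-5)*70 + 2*9*(81 + 9) = 15*70 + 2*9*90 = 1050 + 1620 = 2670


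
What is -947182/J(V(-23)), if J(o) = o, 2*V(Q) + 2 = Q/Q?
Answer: 1894364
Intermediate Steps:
V(Q) = -½ (V(Q) = -1 + (Q/Q)/2 = -1 + (½)*1 = -1 + ½ = -½)
-947182/J(V(-23)) = -947182/(-½) = -947182*(-2) = 1894364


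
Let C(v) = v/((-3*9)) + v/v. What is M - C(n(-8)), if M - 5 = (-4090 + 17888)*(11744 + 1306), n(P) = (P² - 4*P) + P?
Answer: 4861725496/27 ≈ 1.8006e+8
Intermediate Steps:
n(P) = P² - 3*P
C(v) = 1 - v/27 (C(v) = v/(-27) + 1 = v*(-1/27) + 1 = -v/27 + 1 = 1 - v/27)
M = 180063905 (M = 5 + (-4090 + 17888)*(11744 + 1306) = 5 + 13798*13050 = 5 + 180063900 = 180063905)
M - C(n(-8)) = 180063905 - (1 - (-8)*(-3 - 8)/27) = 180063905 - (1 - (-8)*(-11)/27) = 180063905 - (1 - 1/27*88) = 180063905 - (1 - 88/27) = 180063905 - 1*(-61/27) = 180063905 + 61/27 = 4861725496/27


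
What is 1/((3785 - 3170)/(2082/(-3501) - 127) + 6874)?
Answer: 148903/1022841517 ≈ 0.00014558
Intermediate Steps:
1/((3785 - 3170)/(2082/(-3501) - 127) + 6874) = 1/(615/(2082*(-1/3501) - 127) + 6874) = 1/(615/(-694/1167 - 127) + 6874) = 1/(615/(-148903/1167) + 6874) = 1/(615*(-1167/148903) + 6874) = 1/(-717705/148903 + 6874) = 1/(1022841517/148903) = 148903/1022841517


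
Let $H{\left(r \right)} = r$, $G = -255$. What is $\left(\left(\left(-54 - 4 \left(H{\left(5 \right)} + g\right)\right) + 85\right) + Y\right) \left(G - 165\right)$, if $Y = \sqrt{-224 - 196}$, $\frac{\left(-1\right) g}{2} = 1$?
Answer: $-7980 - 840 i \sqrt{105} \approx -7980.0 - 8607.4 i$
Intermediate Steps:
$g = -2$ ($g = \left(-2\right) 1 = -2$)
$Y = 2 i \sqrt{105}$ ($Y = \sqrt{-420} = 2 i \sqrt{105} \approx 20.494 i$)
$\left(\left(\left(-54 - 4 \left(H{\left(5 \right)} + g\right)\right) + 85\right) + Y\right) \left(G - 165\right) = \left(\left(\left(-54 - 4 \left(5 - 2\right)\right) + 85\right) + 2 i \sqrt{105}\right) \left(-255 - 165\right) = \left(\left(\left(-54 - 12\right) + 85\right) + 2 i \sqrt{105}\right) \left(-420\right) = \left(\left(-66 + 85\right) + 2 i \sqrt{105}\right) \left(-420\right) = \left(19 + 2 i \sqrt{105}\right) \left(-420\right) = -7980 - 840 i \sqrt{105}$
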